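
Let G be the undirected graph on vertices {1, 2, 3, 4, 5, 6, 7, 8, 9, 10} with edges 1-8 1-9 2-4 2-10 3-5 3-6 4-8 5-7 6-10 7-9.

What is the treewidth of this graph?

A width-2 tree decomposition is:
Bags: B1 = {3, 5, 6}  B2 = {5, 6, 7}  B3 = {6, 7, 9}  B4 = {1, 6, 9}  B5 = {1, 6, 8}  B6 = {4, 6, 8}  B7 = {2, 4, 6}  B8 = {2, 6, 10}
Tree: B1–B2, B2–B3, B3–B4, B4–B5, B5–B6, B6–B7, B7–B8
Every bag has size at most 3, so the width is 3 − 1 = 2 and tw(G) ≤ 2. For the lower bound, G contains the cycle 6–3–5–7–9–1–8–4–2–10–6, so G is not a forest; only forests have treewidth ≤ 1, hence tw(G) ≥ 2. Combining the bounds, tw(G) = 2.

2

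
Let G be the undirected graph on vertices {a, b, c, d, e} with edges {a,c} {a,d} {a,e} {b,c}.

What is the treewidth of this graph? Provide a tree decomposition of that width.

Every bag has size at most 2, so the width is 2 − 1 = 1 and tw(G) ≤ 1. Any graph with an edge has treewidth ≥ 1, and G has the edge c–a. The upper and lower bounds meet at 1, so that is the treewidth.

Treewidth 1.
One optimal decomposition is:
Bags: B1 = {a, c}  B2 = {a, e}  B3 = {b, c}  B4 = {a, d}
Tree: B1–B2, B1–B3, B2–B4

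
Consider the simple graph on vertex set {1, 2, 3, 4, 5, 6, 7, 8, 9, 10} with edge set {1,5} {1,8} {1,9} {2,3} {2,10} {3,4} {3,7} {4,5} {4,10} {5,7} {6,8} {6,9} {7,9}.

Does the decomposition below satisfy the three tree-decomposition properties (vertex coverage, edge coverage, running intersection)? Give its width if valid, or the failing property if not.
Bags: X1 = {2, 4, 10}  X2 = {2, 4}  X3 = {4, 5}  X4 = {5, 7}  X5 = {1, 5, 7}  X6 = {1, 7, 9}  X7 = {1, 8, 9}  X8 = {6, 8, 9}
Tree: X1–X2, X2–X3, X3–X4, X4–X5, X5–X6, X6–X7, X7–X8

A tree decomposition must satisfy three properties: every vertex lies in some bag; for every edge, both endpoints lie together in some bag; and for every vertex, the bags containing it form a connected subtree. Here vertex 3 appears in no bag, so the decomposition is invalid.

No — vertex 3 appears in no bag.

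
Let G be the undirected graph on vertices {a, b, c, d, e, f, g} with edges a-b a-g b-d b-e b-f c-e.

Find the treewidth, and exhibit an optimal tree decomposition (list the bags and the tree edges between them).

Treewidth 1.
One optimal decomposition is:
Bags: B1 = {b, e}  B2 = {a, b}  B3 = {a, g}  B4 = {b, d}  B5 = {c, e}  B6 = {b, f}
Tree: B1–B2, B2–B3, B2–B4, B1–B5, B2–B6

The largest bag has 2 vertices, giving width 1; this decomposition certifies tw(G) ≤ 1. Since G has at least one edge (e.g. b–e), it is not an edgeless graph, so tw(G) ≥ 1. Hence tw(G) = 1 exactly.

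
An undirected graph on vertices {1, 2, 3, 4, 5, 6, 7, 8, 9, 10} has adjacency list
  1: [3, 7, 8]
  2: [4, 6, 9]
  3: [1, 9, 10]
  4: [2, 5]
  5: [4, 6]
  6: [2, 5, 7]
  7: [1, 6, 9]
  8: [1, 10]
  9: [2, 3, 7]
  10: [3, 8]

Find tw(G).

A width-2 tree decomposition is:
Bags: B1 = {2, 4, 5}  B2 = {2, 5, 6}  B3 = {2, 6, 9}  B4 = {6, 7, 9}  B5 = {3, 7, 9}  B6 = {1, 3, 7}  B7 = {1, 3, 10}  B8 = {1, 8, 10}
Tree: B1–B2, B2–B3, B3–B4, B4–B5, B5–B6, B6–B7, B7–B8
Every bag has size at most 3, so the width is 3 − 1 = 2 and tw(G) ≤ 2. The edges 4–5–6–2–4 form a cycle, so G is not a tree and its treewidth is at least 2. Hence tw(G) = 2 exactly.

2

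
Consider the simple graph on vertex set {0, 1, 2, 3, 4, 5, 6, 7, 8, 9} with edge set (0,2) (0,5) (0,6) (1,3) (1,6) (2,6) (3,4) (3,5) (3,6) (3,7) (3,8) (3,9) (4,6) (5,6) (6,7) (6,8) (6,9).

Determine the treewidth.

A width-2 tree decomposition is:
Bags: B1 = {3, 5, 6}  B2 = {0, 5, 6}  B3 = {3, 4, 6}  B4 = {1, 3, 6}  B5 = {3, 6, 8}  B6 = {0, 2, 6}  B7 = {3, 6, 7}  B8 = {3, 6, 9}
Tree: B1–B2, B1–B3, B1–B4, B1–B5, B2–B6, B1–B7, B7–B8
Every bag has size at most 3, so the width is 3 − 1 = 2 and tw(G) ≤ 2. On the other hand G contains the 3-clique {0, 2, 6}. A clique must lie in a single bag of any decomposition, so no decomposition can have width below 2. Therefore the treewidth is 2.

2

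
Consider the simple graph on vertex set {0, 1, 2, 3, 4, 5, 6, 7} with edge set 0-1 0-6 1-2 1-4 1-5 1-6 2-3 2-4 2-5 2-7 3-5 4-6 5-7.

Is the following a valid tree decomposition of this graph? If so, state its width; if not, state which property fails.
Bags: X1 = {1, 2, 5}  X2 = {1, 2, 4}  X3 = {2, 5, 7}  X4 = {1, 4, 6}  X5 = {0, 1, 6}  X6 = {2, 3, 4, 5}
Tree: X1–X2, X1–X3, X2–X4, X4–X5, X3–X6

A tree decomposition must satisfy three properties: every vertex lies in some bag; for every edge, both endpoints lie together in some bag; and for every vertex, the bags containing it form a connected subtree. Here bags containing vertex 4 are not connected in the tree, so the decomposition is invalid.

No — bags containing vertex 4 are not connected in the tree.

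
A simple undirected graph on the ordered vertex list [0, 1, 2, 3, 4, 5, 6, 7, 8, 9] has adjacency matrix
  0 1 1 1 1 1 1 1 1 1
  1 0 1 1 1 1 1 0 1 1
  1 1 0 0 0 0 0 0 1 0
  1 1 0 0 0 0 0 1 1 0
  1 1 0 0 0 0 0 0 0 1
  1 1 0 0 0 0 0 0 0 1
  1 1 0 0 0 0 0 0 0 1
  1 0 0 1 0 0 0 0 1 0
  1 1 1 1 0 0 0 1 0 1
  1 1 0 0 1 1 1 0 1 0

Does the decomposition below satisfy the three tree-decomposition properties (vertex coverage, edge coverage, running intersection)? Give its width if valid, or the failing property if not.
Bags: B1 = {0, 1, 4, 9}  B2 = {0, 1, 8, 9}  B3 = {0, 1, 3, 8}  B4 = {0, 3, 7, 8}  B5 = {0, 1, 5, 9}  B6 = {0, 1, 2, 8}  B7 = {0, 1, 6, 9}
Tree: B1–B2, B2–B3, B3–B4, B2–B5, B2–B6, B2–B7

Yes; width 3.

Checking the three conditions: (i) the bags cover all of {0, 1, 2, 3, 4, 5, 6, 7, 8, 9}; (ii) for each edge, some bag contains both endpoints; (iii) the bags containing any fixed vertex form a subtree. All hold, so the decomposition is valid with width 4 − 1 = 3.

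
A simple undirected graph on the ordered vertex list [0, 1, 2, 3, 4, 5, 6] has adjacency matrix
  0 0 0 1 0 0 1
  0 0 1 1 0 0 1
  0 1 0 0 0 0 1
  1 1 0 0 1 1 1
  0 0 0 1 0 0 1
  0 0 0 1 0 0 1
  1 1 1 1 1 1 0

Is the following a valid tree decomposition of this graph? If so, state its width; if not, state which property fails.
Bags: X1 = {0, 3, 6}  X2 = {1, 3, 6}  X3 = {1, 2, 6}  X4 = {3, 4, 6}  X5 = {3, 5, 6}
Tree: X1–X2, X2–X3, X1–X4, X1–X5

Yes; width 2.

Vertex coverage: the bags together contain {0, 1, 2, 3, 4, 5, 6}, the full vertex set. Edge coverage: each edge of G has both endpoints in at least one bag. Running intersection: for every vertex, the bags containing it form a connected subtree. All three properties hold, so this is a valid tree decomposition of width max|bag| − 1 = 2, and hence tw(G) ≤ 2.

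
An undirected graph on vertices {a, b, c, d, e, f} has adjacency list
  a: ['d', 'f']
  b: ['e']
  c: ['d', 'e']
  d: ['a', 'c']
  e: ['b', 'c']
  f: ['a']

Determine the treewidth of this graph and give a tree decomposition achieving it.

Treewidth 1.
One such decomposition:
Bags: B1 = {b, e}  B2 = {c, e}  B3 = {c, d}  B4 = {a, d}  B5 = {a, f}
Tree: B1–B2, B2–B3, B3–B4, B4–B5

The largest bag has 2 vertices, giving width 1; this decomposition certifies tw(G) ≤ 1. G has an edge, so its treewidth is at least 1. Combining the bounds, tw(G) = 1.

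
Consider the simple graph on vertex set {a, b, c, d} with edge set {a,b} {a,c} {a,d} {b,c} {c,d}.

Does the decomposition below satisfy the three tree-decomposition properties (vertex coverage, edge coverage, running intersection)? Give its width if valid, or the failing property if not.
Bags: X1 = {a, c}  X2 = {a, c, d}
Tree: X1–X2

No — vertex b appears in no bag.

A tree decomposition must satisfy three properties: every vertex lies in some bag; for every edge, both endpoints lie together in some bag; and for every vertex, the bags containing it form a connected subtree. Here vertex b appears in no bag, so the decomposition is invalid.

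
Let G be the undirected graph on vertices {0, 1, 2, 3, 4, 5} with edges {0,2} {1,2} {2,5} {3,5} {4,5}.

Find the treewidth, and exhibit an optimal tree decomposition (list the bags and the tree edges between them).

Each bag holds 2 vertices, so the decomposition has width 1, which upper-bounds the treewidth. Since G has at least one edge (e.g. 2–5), it is not an edgeless graph, so tw(G) ≥ 1. Combining the bounds, tw(G) = 1.

Treewidth 1.
One optimal decomposition is:
Bags: B1 = {2, 5}  B2 = {3, 5}  B3 = {0, 2}  B4 = {4, 5}  B5 = {1, 2}
Tree: B1–B2, B1–B3, B2–B4, B1–B5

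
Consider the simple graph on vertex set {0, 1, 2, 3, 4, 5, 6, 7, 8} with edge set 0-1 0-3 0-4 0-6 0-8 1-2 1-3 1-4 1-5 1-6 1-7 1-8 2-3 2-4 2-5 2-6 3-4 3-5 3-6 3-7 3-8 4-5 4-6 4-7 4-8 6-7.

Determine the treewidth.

4

A width-4 tree decomposition is:
Bags: B1 = {1, 2, 3, 4, 6}  B2 = {0, 1, 3, 4, 6}  B3 = {1, 2, 3, 4, 5}  B4 = {0, 1, 3, 4, 8}  B5 = {1, 3, 4, 6, 7}
Tree: B1–B2, B1–B3, B2–B4, B2–B5
The largest bag has 5 vertices, giving width 4; this decomposition certifies tw(G) ≤ 4. Conversely, {0, 1, 3, 4, 8} is a clique of size 5, and the vertices of any clique must share a bag in every tree decomposition; so some bag has ≥ 5 vertices and tw(G) ≥ 4. Therefore the treewidth is 4.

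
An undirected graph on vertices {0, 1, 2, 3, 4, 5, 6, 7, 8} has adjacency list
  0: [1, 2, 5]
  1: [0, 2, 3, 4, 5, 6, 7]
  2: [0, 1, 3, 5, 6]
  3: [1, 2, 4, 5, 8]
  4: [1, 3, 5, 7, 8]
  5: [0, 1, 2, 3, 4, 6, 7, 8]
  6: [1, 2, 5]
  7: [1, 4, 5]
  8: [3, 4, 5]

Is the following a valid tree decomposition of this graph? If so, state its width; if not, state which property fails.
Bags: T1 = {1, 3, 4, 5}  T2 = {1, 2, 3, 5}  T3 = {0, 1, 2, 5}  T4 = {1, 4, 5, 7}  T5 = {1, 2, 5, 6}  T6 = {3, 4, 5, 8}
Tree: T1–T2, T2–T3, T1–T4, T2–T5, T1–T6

Vertex coverage: the bags together contain {0, 1, 2, 3, 4, 5, 6, 7, 8}, the full vertex set. Edge coverage: each edge of G has both endpoints in at least one bag. Running intersection: for every vertex, the bags containing it form a connected subtree. All three properties hold, so this is a valid tree decomposition of width max|bag| − 1 = 3, and hence tw(G) ≤ 3.

Yes; width 3.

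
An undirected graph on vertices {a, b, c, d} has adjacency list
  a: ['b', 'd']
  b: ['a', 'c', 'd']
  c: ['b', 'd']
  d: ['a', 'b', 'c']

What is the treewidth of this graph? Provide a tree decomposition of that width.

The largest bag has 3 vertices, giving width 2; this decomposition certifies tw(G) ≤ 2. For the lower bound, the 3 vertices {b, c, d} are pairwise adjacent, and any tree decomposition puts a clique entirely inside one bag — forcing width ≥ 2. Combining the bounds, tw(G) = 2.

Treewidth 2.
Bags: B1 = {b, c, d}  B2 = {a, b, d}
Tree: B1–B2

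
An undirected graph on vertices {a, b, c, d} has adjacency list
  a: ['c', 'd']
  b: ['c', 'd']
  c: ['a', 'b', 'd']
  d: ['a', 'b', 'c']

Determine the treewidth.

2

A width-2 tree decomposition is:
Bags: B1 = {a, c, d}  B2 = {b, c, d}
Tree: B1–B2
The largest bag has 3 vertices, giving width 2; this decomposition certifies tw(G) ≤ 2. On the other hand G contains the 3-clique {a, c, d}. A clique must lie in a single bag of any decomposition, so no decomposition can have width below 2. Combining the bounds, tw(G) = 2.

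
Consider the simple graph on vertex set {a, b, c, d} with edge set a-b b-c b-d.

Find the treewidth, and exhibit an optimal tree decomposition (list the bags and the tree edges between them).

Every bag has size at most 2, so the width is 2 − 1 = 1 and tw(G) ≤ 1. Since G has at least one edge (e.g. b–d), it is not an edgeless graph, so tw(G) ≥ 1. The upper and lower bounds meet at 1, so that is the treewidth.

Treewidth 1.
Bags: B1 = {b, d}  B2 = {a, b}  B3 = {b, c}
Tree: B1–B2, B1–B3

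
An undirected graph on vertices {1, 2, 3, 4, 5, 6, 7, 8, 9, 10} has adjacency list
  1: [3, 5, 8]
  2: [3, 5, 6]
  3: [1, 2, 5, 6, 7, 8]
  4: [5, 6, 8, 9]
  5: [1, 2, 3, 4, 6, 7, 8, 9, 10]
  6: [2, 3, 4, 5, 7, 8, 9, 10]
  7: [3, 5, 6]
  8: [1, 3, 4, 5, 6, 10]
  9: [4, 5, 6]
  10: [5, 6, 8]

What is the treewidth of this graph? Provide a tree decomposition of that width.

Every bag has size at most 4, so the width is 4 − 1 = 3 and tw(G) ≤ 3. Conversely, {1, 3, 5, 8} is a clique of size 4, and the vertices of any clique must share a bag in every tree decomposition; so some bag has ≥ 4 vertices and tw(G) ≥ 3. Therefore the treewidth is 3.

Treewidth 3.
One optimal decomposition is:
Bags: B1 = {3, 5, 6, 8}  B2 = {4, 5, 6, 8}  B3 = {4, 5, 6, 9}  B4 = {2, 3, 5, 6}  B5 = {5, 6, 8, 10}  B6 = {3, 5, 6, 7}  B7 = {1, 3, 5, 8}
Tree: B1–B2, B2–B3, B1–B4, B2–B5, B4–B6, B1–B7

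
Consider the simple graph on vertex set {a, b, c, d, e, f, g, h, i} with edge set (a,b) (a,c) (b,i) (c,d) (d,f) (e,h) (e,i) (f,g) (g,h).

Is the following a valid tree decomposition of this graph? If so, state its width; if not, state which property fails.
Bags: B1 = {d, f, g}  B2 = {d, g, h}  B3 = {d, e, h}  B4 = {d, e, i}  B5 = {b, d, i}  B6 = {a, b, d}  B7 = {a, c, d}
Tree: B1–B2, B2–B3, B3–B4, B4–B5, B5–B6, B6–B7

Checking the three conditions: (i) the bags cover all of {a, b, c, d, e, f, g, h, i}; (ii) for each edge, some bag contains both endpoints; (iii) the bags containing any fixed vertex form a subtree. All hold, so the decomposition is valid with width 3 − 1 = 2.

Yes; width 2.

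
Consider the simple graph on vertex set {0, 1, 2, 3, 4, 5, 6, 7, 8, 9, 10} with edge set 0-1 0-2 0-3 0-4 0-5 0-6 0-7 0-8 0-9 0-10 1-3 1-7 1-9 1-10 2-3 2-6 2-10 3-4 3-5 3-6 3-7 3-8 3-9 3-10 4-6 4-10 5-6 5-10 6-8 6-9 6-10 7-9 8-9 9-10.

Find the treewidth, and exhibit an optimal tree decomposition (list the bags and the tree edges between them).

The largest bag has 5 vertices, giving width 4; this decomposition certifies tw(G) ≤ 4. For the lower bound, the 5 vertices {0, 1, 3, 9, 10} are pairwise adjacent, and any tree decomposition puts a clique entirely inside one bag — forcing width ≥ 4. The upper and lower bounds meet at 4, so that is the treewidth.

Treewidth 4.
One optimal decomposition is:
Bags: B1 = {0, 2, 3, 6, 10}  B2 = {0, 3, 4, 6, 10}  B3 = {0, 3, 6, 9, 10}  B4 = {0, 1, 3, 9, 10}  B5 = {0, 3, 6, 8, 9}  B6 = {0, 1, 3, 7, 9}  B7 = {0, 3, 5, 6, 10}
Tree: B1–B2, B2–B3, B3–B4, B3–B5, B4–B6, B2–B7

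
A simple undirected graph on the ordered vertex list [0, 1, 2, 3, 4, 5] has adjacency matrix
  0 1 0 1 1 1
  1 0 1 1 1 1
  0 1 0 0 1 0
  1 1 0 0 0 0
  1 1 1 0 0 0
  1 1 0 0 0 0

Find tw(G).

A width-2 tree decomposition is:
Bags: B1 = {0, 1, 4}  B2 = {0, 1, 5}  B3 = {0, 1, 3}  B4 = {1, 2, 4}
Tree: B1–B2, B2–B3, B1–B4
Each bag holds 3 vertices, so the decomposition has width 2, which upper-bounds the treewidth. Conversely, {0, 1, 3} is a clique of size 3, and the vertices of any clique must share a bag in every tree decomposition; so some bag has ≥ 3 vertices and tw(G) ≥ 2. Therefore the treewidth is 2.

2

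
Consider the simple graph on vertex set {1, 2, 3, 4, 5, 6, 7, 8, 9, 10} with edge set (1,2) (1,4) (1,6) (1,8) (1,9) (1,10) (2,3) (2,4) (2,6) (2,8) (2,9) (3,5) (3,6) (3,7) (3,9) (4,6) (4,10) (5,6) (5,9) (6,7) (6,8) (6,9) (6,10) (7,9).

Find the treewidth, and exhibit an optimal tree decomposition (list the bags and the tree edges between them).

Treewidth 3.
Bags: B1 = {1, 2, 6, 9}  B2 = {1, 2, 6, 8}  B3 = {1, 2, 4, 6}  B4 = {2, 3, 6, 9}  B5 = {3, 5, 6, 9}  B6 = {1, 4, 6, 10}  B7 = {3, 6, 7, 9}
Tree: B1–B2, B1–B3, B1–B4, B4–B5, B3–B6, B5–B7

The largest bag has 4 vertices, giving width 3; this decomposition certifies tw(G) ≤ 3. For the lower bound, the 4 vertices {1, 2, 6, 8} are pairwise adjacent, and any tree decomposition puts a clique entirely inside one bag — forcing width ≥ 3. Hence tw(G) = 3 exactly.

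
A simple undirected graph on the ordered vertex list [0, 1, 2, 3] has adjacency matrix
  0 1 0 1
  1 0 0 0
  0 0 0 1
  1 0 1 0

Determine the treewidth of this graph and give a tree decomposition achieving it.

Treewidth 1.
Bags: B1 = {0, 3}  B2 = {0, 1}  B3 = {2, 3}
Tree: B1–B2, B1–B3

Each bag holds 2 vertices, so the decomposition has width 1, which upper-bounds the treewidth. Since G has at least one edge (e.g. 3–0), it is not an edgeless graph, so tw(G) ≥ 1. Combining the bounds, tw(G) = 1.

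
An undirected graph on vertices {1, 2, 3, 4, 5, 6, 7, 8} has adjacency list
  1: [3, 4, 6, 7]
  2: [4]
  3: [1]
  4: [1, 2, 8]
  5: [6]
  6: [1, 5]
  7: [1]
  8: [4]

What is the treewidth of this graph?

A width-1 tree decomposition is:
Bags: B1 = {1, 3}  B2 = {1, 6}  B3 = {5, 6}  B4 = {1, 7}  B5 = {1, 4}  B6 = {2, 4}  B7 = {4, 8}
Tree: B1–B2, B2–B3, B1–B4, B1–B5, B5–B6, B5–B7
Every bag has size at most 2, so the width is 2 − 1 = 1 and tw(G) ≤ 1. Any graph with an edge has treewidth ≥ 1, and G has the edge 1–3. Therefore the treewidth is 1.

1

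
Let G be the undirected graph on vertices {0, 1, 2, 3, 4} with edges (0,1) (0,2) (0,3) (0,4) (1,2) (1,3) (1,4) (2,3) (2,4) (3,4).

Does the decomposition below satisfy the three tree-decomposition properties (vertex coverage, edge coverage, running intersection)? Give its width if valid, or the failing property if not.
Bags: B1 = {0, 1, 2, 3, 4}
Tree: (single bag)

Checking the three conditions: (i) the bags cover all of {0, 1, 2, 3, 4}; (ii) for each edge, some bag contains both endpoints; (iii) the bags containing any fixed vertex form a subtree. All hold, so the decomposition is valid with width 5 − 1 = 4.

Yes; width 4.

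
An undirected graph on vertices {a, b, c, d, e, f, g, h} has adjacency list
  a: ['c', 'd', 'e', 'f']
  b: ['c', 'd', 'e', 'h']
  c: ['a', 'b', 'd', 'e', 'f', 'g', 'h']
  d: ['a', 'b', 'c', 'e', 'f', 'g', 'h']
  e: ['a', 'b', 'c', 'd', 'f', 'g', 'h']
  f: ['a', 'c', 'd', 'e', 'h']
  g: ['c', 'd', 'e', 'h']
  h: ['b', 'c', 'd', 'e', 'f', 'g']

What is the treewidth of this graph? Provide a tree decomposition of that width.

Each bag holds 5 vertices, so the decomposition has width 4, which upper-bounds the treewidth. On the other hand G contains the 5-clique {c, d, e, g, h}. A clique must lie in a single bag of any decomposition, so no decomposition can have width below 4. Therefore the treewidth is 4.

Treewidth 4.
Bags: B1 = {b, c, d, e, h}  B2 = {c, d, e, g, h}  B3 = {c, d, e, f, h}  B4 = {a, c, d, e, f}
Tree: B1–B2, B2–B3, B3–B4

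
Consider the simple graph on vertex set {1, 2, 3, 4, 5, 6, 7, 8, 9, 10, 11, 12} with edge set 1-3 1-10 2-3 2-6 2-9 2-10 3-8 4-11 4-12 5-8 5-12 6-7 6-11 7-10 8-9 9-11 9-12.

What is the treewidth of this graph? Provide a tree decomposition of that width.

Treewidth 3.
One optimal decomposition is:
Bags: B1 = {1, 6, 7, 10}  B2 = {1, 2, 6, 10}  B3 = {1, 2, 3, 6}  B4 = {2, 3, 6, 11}  B5 = {2, 3, 9, 11}  B6 = {3, 8, 9, 11}  B7 = {4, 8, 9, 11}  B8 = {4, 8, 9, 12}  B9 = {4, 5, 8, 12}
Tree: B1–B2, B2–B3, B3–B4, B4–B5, B5–B6, B6–B7, B7–B8, B8–B9

Each bag holds 4 vertices, so the decomposition has width 3, which upper-bounds the treewidth. For the lower bound: the 4 vertex sets {1,7,10}, {6}, {2}, {3,8,9,11} are disjoint, each induces a connected subgraph, and every pair is joined by at least one edge of G. Contracting each set to a single vertex therefore yields K_{4} as a minor, and since treewidth is minor-monotone, tw(G) ≥ tw(K_{4}) = 3. Therefore the treewidth is 3.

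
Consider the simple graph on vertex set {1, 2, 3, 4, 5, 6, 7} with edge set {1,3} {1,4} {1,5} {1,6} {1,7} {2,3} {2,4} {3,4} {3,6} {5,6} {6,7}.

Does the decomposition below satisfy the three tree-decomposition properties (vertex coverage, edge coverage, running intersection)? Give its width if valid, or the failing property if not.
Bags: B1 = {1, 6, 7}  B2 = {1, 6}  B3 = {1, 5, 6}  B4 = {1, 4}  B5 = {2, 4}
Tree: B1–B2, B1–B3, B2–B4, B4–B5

A tree decomposition must satisfy three properties: every vertex lies in some bag; for every edge, both endpoints lie together in some bag; and for every vertex, the bags containing it form a connected subtree. Here vertex 3 appears in no bag, so the decomposition is invalid.

No — vertex 3 appears in no bag.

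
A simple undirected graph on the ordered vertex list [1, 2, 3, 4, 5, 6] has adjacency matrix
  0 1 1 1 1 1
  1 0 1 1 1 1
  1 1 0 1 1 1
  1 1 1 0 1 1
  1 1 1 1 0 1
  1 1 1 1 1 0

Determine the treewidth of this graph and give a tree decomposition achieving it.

A single bag containing all 6 vertices is trivially a valid decomposition of width 5. On the other hand G contains the 6-clique {1, 2, 3, 4, 5, 6}. A clique must lie in a single bag of any decomposition, so no decomposition can have width below 5. The upper and lower bounds meet at 5, so that is the treewidth.

Treewidth 5.
Bags: B1 = {1, 2, 3, 4, 5, 6}
Tree: (single bag)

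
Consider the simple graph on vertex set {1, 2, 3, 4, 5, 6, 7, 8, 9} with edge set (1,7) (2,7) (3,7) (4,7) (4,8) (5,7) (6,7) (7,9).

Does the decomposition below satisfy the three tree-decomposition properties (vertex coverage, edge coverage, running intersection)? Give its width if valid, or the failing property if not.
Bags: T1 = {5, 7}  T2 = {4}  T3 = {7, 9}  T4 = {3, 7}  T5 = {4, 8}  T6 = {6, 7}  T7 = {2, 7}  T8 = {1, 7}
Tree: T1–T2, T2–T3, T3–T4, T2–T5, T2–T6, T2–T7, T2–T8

No — edge (7,4) lies in no bag.

A tree decomposition must satisfy three properties: every vertex lies in some bag; for every edge, both endpoints lie together in some bag; and for every vertex, the bags containing it form a connected subtree. Here edge (7,4) lies in no bag, so the decomposition is invalid.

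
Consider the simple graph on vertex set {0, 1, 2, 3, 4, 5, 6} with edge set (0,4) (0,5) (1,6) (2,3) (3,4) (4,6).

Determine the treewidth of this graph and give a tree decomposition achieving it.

Every bag has size at most 2, so the width is 2 − 1 = 1 and tw(G) ≤ 1. G has an edge, so its treewidth is at least 1. Combining the bounds, tw(G) = 1.

Treewidth 1.
One optimal decomposition is:
Bags: B1 = {4, 6}  B2 = {1, 6}  B3 = {0, 4}  B4 = {3, 4}  B5 = {0, 5}  B6 = {2, 3}
Tree: B1–B2, B1–B3, B3–B4, B3–B5, B4–B6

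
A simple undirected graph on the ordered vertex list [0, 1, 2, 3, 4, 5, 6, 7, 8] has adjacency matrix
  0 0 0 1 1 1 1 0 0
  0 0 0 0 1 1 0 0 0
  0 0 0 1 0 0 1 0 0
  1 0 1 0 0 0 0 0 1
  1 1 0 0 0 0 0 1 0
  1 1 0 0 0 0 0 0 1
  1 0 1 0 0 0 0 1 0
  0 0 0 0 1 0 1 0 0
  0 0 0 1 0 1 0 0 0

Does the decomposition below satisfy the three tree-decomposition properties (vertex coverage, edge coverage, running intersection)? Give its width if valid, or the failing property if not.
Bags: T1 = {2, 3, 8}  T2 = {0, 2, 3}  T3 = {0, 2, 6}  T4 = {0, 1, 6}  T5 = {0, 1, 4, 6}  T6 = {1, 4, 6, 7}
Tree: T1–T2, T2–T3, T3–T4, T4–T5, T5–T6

A tree decomposition must satisfy three properties: every vertex lies in some bag; for every edge, both endpoints lie together in some bag; and for every vertex, the bags containing it form a connected subtree. Here vertex 5 appears in no bag, so the decomposition is invalid.

No — vertex 5 appears in no bag.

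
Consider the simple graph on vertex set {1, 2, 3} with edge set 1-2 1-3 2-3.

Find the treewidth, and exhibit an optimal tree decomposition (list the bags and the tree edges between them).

Treewidth 2.
Bags: B1 = {1, 2, 3}
Tree: (single bag)

A single bag containing all 3 vertices is trivially a valid decomposition of width 2. Conversely, {1, 2, 3} is a clique of size 3, and the vertices of any clique must share a bag in every tree decomposition; so some bag has ≥ 3 vertices and tw(G) ≥ 2. Therefore the treewidth is 2.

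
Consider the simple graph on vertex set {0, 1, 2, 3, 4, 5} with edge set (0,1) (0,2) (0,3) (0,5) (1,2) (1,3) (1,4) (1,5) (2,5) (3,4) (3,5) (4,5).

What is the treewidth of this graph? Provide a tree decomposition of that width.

Treewidth 3.
One optimal decomposition is:
Bags: B1 = {0, 1, 3, 5}  B2 = {1, 3, 4, 5}  B3 = {0, 1, 2, 5}
Tree: B1–B2, B1–B3

Each bag holds 4 vertices, so the decomposition has width 3, which upper-bounds the treewidth. For the lower bound, the 4 vertices {0, 1, 2, 5} are pairwise adjacent, and any tree decomposition puts a clique entirely inside one bag — forcing width ≥ 3. The upper and lower bounds meet at 3, so that is the treewidth.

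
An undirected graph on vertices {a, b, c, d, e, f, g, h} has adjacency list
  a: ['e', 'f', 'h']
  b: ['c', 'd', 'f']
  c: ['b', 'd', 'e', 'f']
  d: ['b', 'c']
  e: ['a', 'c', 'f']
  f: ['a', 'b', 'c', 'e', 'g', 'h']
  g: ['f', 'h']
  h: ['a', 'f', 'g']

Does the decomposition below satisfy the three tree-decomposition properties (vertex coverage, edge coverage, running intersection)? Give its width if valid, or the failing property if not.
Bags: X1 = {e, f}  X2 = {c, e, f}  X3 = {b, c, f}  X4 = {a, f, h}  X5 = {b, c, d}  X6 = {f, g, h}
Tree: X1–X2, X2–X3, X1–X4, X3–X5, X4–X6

No — edge (a,e) lies in no bag.

A tree decomposition must satisfy three properties: every vertex lies in some bag; for every edge, both endpoints lie together in some bag; and for every vertex, the bags containing it form a connected subtree. Here edge (a,e) lies in no bag, so the decomposition is invalid.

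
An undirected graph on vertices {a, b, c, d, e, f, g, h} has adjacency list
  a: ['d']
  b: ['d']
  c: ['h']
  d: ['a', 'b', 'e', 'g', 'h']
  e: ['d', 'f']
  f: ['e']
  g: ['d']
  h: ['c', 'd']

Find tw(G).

1

A width-1 tree decomposition is:
Bags: B1 = {a, d}  B2 = {d, e}  B3 = {d, h}  B4 = {d, g}  B5 = {e, f}  B6 = {c, h}  B7 = {b, d}
Tree: B1–B2, B2–B3, B3–B4, B2–B5, B3–B6, B1–B7
Each bag holds 2 vertices, so the decomposition has width 1, which upper-bounds the treewidth. G has an edge, so its treewidth is at least 1. Hence tw(G) = 1 exactly.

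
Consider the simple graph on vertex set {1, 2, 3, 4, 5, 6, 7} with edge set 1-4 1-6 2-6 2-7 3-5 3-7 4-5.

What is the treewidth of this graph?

A width-2 tree decomposition is:
Bags: B1 = {3, 5, 7}  B2 = {4, 5, 7}  B3 = {1, 4, 7}  B4 = {1, 6, 7}  B5 = {2, 6, 7}
Tree: B1–B2, B2–B3, B3–B4, B4–B5
Every bag has size at most 3, so the width is 3 − 1 = 2 and tw(G) ≤ 2. For the lower bound, G contains the cycle 7–3–5–4–1–6–2–7, so G is not a forest; only forests have treewidth ≤ 1, hence tw(G) ≥ 2. The upper and lower bounds meet at 2, so that is the treewidth.

2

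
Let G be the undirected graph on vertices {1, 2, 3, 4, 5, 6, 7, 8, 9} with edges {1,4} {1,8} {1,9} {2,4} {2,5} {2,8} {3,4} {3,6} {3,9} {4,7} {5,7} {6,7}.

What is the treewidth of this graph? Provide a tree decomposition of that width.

Every bag has size at most 4, so the width is 4 − 1 = 3 and tw(G) ≤ 3. For the lower bound: the 4 vertex sets {1,8,9}, {3}, {4}, {2,5,6,7} are disjoint, each induces a connected subgraph, and every pair is joined by at least one edge of G. Contracting each set to a single vertex therefore yields K_{4} as a minor, and since treewidth is minor-monotone, tw(G) ≥ tw(K_{4}) = 3. Hence tw(G) = 3 exactly.

Treewidth 3.
One such decomposition:
Bags: B1 = {1, 3, 8, 9}  B2 = {1, 3, 4, 8}  B3 = {2, 3, 4, 8}  B4 = {2, 3, 4, 6}  B5 = {2, 4, 6, 7}  B6 = {2, 5, 6, 7}
Tree: B1–B2, B2–B3, B3–B4, B4–B5, B5–B6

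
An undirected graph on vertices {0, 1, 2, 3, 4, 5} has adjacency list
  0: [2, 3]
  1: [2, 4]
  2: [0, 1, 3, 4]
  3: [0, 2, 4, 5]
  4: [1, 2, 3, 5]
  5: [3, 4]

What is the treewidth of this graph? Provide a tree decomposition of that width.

Each bag holds 3 vertices, so the decomposition has width 2, which upper-bounds the treewidth. Conversely, {1, 2, 4} is a clique of size 3, and the vertices of any clique must share a bag in every tree decomposition; so some bag has ≥ 3 vertices and tw(G) ≥ 2. Therefore the treewidth is 2.

Treewidth 2.
One such decomposition:
Bags: B1 = {0, 2, 3}  B2 = {2, 3, 4}  B3 = {3, 4, 5}  B4 = {1, 2, 4}
Tree: B1–B2, B2–B3, B2–B4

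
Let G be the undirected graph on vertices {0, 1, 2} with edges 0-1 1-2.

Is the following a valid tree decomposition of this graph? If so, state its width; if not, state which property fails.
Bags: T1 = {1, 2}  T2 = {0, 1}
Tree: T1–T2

Checking the three conditions: (i) the bags cover all of {0, 1, 2}; (ii) for each edge, some bag contains both endpoints; (iii) the bags containing any fixed vertex form a subtree. All hold, so the decomposition is valid with width 2 − 1 = 1.

Yes; width 1.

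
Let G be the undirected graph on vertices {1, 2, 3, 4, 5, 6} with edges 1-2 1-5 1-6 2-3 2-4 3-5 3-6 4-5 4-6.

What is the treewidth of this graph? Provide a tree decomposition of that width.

Treewidth 3.
Bags: B1 = {1, 2, 5, 6}  B2 = {2, 3, 5, 6}  B3 = {2, 4, 5, 6}
Tree: B1–B2, B2–B3

Each bag holds 4 vertices, so the decomposition has width 3, which upper-bounds the treewidth. For the lower bound: the 4 vertex sets {1,2}, {3,5}, {6}, {4} are disjoint, each induces a connected subgraph, and every pair is joined by at least one edge of G. Contracting each set to a single vertex therefore yields K_{4} as a minor, and since treewidth is minor-monotone, tw(G) ≥ tw(K_{4}) = 3. Therefore the treewidth is 3.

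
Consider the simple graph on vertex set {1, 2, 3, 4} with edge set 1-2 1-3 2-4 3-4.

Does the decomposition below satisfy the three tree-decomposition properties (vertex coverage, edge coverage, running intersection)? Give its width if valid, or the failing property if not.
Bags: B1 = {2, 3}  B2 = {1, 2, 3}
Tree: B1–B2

A tree decomposition must satisfy three properties: every vertex lies in some bag; for every edge, both endpoints lie together in some bag; and for every vertex, the bags containing it form a connected subtree. Here vertex 4 appears in no bag, so the decomposition is invalid.

No — vertex 4 appears in no bag.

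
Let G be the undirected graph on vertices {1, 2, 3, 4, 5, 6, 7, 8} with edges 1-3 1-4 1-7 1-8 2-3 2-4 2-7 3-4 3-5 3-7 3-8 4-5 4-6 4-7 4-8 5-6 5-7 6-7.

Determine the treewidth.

A width-3 tree decomposition is:
Bags: B1 = {3, 4, 5, 7}  B2 = {4, 5, 6, 7}  B3 = {1, 3, 4, 7}  B4 = {1, 3, 4, 8}  B5 = {2, 3, 4, 7}
Tree: B1–B2, B1–B3, B3–B4, B3–B5
Each bag holds 4 vertices, so the decomposition has width 3, which upper-bounds the treewidth. For the lower bound, the 4 vertices {1, 3, 4, 8} are pairwise adjacent, and any tree decomposition puts a clique entirely inside one bag — forcing width ≥ 3. Combining the bounds, tw(G) = 3.

3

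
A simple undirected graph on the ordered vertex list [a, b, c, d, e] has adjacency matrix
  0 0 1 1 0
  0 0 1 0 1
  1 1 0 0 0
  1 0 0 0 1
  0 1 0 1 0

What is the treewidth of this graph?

2

A width-2 tree decomposition is:
Bags: B1 = {a, d, e}  B2 = {a, c, e}  B3 = {b, c, e}
Tree: B1–B2, B2–B3
The largest bag has 3 vertices, giving width 2; this decomposition certifies tw(G) ≤ 2. Since e–d–a–c–b–e is a cycle in G, G is not acyclic. Forests are exactly the graphs of treewidth ≤ 1, so tw(G) ≥ 2. Combining the bounds, tw(G) = 2.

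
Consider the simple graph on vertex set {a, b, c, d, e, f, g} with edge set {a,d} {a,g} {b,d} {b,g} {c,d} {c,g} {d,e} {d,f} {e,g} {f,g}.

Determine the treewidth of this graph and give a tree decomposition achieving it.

Every bag has size at most 3, so the width is 3 − 1 = 2 and tw(G) ≤ 2. Since d–e–g–c–d is a cycle in G, G is not acyclic. Forests are exactly the graphs of treewidth ≤ 1, so tw(G) ≥ 2. Therefore the treewidth is 2.

Treewidth 2.
Bags: B1 = {d, e, g}  B2 = {c, d, g}  B3 = {a, d, g}  B4 = {b, d, g}  B5 = {d, f, g}
Tree: B1–B2, B2–B3, B3–B4, B4–B5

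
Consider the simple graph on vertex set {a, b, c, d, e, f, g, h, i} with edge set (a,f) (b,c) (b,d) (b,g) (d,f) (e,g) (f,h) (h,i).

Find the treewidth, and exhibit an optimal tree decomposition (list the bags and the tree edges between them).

The largest bag has 2 vertices, giving width 1; this decomposition certifies tw(G) ≤ 1. Since G has at least one edge (e.g. f–d), it is not an edgeless graph, so tw(G) ≥ 1. Combining the bounds, tw(G) = 1.

Treewidth 1.
Bags: B1 = {d, f}  B2 = {f, h}  B3 = {h, i}  B4 = {b, d}  B5 = {b, g}  B6 = {e, g}  B7 = {a, f}  B8 = {b, c}
Tree: B1–B2, B2–B3, B1–B4, B4–B5, B5–B6, B1–B7, B5–B8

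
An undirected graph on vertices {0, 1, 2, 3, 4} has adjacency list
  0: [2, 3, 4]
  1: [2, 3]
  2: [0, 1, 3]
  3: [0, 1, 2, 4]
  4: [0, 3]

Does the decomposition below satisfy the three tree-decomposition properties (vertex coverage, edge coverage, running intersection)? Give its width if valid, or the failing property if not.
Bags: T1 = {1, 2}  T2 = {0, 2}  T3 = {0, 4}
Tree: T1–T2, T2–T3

A tree decomposition must satisfy three properties: every vertex lies in some bag; for every edge, both endpoints lie together in some bag; and for every vertex, the bags containing it form a connected subtree. Here vertex 3 appears in no bag, so the decomposition is invalid.

No — vertex 3 appears in no bag.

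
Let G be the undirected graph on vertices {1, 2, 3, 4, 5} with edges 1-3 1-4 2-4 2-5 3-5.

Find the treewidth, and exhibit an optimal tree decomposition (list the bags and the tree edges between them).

Treewidth 2.
One optimal decomposition is:
Bags: B1 = {1, 3, 4}  B2 = {3, 4, 5}  B3 = {2, 4, 5}
Tree: B1–B2, B2–B3

The largest bag has 3 vertices, giving width 2; this decomposition certifies tw(G) ≤ 2. For the lower bound, G contains the cycle 4–1–3–5–2–4, so G is not a forest; only forests have treewidth ≤ 1, hence tw(G) ≥ 2. The upper and lower bounds meet at 2, so that is the treewidth.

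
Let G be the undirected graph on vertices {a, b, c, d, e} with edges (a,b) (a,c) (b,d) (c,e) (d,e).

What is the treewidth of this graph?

2

A width-2 tree decomposition is:
Bags: B1 = {a, b, d}  B2 = {a, d, e}  B3 = {a, c, e}
Tree: B1–B2, B2–B3
Every bag has size at most 3, so the width is 3 − 1 = 2 and tw(G) ≤ 2. For the lower bound, G contains the cycle a–b–d–e–c–a, so G is not a forest; only forests have treewidth ≤ 1, hence tw(G) ≥ 2. Combining the bounds, tw(G) = 2.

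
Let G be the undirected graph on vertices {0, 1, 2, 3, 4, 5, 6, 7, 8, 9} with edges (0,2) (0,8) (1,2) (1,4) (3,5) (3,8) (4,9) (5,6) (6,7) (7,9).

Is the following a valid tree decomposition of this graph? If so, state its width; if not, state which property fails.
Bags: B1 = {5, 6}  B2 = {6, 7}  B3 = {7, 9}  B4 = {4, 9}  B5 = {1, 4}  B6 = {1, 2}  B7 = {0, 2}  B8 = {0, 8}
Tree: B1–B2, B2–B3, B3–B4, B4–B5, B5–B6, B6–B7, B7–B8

A tree decomposition must satisfy three properties: every vertex lies in some bag; for every edge, both endpoints lie together in some bag; and for every vertex, the bags containing it form a connected subtree. Here vertex 3 appears in no bag, so the decomposition is invalid.

No — vertex 3 appears in no bag.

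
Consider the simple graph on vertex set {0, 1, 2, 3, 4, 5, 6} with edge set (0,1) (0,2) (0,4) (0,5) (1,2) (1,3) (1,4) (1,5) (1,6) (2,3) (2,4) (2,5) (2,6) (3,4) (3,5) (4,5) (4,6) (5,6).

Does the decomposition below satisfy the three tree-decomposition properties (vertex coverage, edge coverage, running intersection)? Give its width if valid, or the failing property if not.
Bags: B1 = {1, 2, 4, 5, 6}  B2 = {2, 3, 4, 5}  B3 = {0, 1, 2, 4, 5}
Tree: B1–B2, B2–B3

A tree decomposition must satisfy three properties: every vertex lies in some bag; for every edge, both endpoints lie together in some bag; and for every vertex, the bags containing it form a connected subtree. Here edge (1,3) lies in no bag, so the decomposition is invalid.

No — edge (1,3) lies in no bag.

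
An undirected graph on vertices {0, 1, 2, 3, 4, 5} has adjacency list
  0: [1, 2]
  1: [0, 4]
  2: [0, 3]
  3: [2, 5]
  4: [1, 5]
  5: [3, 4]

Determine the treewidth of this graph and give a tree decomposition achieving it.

Treewidth 2.
One such decomposition:
Bags: B1 = {2, 3, 5}  B2 = {0, 2, 5}  B3 = {0, 1, 5}  B4 = {1, 4, 5}
Tree: B1–B2, B2–B3, B3–B4

Every bag has size at most 3, so the width is 3 − 1 = 2 and tw(G) ≤ 2. For the lower bound, G contains the cycle 5–3–2–0–1–4–5, so G is not a forest; only forests have treewidth ≤ 1, hence tw(G) ≥ 2. Hence tw(G) = 2 exactly.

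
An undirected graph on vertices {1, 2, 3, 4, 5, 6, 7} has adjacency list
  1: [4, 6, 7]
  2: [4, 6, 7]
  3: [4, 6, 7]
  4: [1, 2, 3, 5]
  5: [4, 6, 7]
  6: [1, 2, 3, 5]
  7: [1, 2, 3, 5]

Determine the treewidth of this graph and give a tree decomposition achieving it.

Treewidth 3.
Bags: B1 = {4, 5, 6, 7}  B2 = {2, 4, 6, 7}  B3 = {1, 4, 6, 7}  B4 = {3, 4, 6, 7}
Tree: B1–B2, B2–B3, B3–B4

Every bag has size at most 4, so the width is 4 − 1 = 3 and tw(G) ≤ 3. For the lower bound: the 4 vertex sets {5,6}, {2,7}, {4}, {1} are disjoint, each induces a connected subgraph, and every pair is joined by at least one edge of G. Contracting each set to a single vertex therefore yields K_{4} as a minor, and since treewidth is minor-monotone, tw(G) ≥ tw(K_{4}) = 3. Combining the bounds, tw(G) = 3.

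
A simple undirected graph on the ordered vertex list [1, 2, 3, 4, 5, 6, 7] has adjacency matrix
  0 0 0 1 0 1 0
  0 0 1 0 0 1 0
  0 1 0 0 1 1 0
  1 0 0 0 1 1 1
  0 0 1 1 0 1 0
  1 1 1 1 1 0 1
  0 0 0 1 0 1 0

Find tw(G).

A width-2 tree decomposition is:
Bags: B1 = {4, 5, 6}  B2 = {3, 5, 6}  B3 = {1, 4, 6}  B4 = {4, 6, 7}  B5 = {2, 3, 6}
Tree: B1–B2, B1–B3, B1–B4, B2–B5
Every bag has size at most 3, so the width is 3 − 1 = 2 and tw(G) ≤ 2. For the lower bound, the 3 vertices {2, 3, 6} are pairwise adjacent, and any tree decomposition puts a clique entirely inside one bag — forcing width ≥ 2. Therefore the treewidth is 2.

2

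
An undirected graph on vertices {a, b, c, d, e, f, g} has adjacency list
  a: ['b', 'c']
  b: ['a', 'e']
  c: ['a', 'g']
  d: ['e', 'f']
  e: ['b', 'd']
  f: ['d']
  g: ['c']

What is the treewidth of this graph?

1

A width-1 tree decomposition is:
Bags: B1 = {d, f}  B2 = {d, e}  B3 = {b, e}  B4 = {a, b}  B5 = {a, c}  B6 = {c, g}
Tree: B1–B2, B2–B3, B3–B4, B4–B5, B5–B6
The largest bag has 2 vertices, giving width 1; this decomposition certifies tw(G) ≤ 1. Since G has at least one edge (e.g. f–d), it is not an edgeless graph, so tw(G) ≥ 1. Hence tw(G) = 1 exactly.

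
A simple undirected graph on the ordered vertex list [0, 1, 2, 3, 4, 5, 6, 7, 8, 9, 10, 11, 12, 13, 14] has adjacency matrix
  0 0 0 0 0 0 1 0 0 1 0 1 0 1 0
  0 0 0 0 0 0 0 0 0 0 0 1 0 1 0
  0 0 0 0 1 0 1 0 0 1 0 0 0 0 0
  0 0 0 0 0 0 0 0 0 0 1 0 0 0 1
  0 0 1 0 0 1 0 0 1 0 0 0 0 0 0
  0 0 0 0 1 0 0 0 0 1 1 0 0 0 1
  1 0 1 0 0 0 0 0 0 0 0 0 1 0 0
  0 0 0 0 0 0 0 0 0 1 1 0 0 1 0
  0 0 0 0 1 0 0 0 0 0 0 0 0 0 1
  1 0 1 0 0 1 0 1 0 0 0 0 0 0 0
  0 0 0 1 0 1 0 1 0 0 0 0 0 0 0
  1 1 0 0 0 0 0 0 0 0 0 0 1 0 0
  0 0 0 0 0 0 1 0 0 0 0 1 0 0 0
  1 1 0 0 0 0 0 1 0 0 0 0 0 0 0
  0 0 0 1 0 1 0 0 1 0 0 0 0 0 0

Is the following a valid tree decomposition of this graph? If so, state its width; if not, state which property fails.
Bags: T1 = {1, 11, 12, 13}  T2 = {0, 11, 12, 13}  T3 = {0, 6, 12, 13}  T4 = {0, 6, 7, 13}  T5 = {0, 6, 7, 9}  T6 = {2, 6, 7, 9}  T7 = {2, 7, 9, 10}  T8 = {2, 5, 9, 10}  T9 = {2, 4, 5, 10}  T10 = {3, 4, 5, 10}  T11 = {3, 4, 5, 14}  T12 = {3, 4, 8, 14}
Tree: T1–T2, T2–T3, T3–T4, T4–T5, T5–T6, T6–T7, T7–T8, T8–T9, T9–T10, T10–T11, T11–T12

Yes; width 3.

Every vertex of G appears in some bag (union = {0, 1, 2, 3, 4, 5, 6, 7, 8, 9, 10, 11, 12, 13, 14}); every edge is covered by a bag; and for each vertex v the set of bags containing v is connected in the bag tree. The decomposition is therefore valid. The largest bag has 4 vertices, so the width is 3.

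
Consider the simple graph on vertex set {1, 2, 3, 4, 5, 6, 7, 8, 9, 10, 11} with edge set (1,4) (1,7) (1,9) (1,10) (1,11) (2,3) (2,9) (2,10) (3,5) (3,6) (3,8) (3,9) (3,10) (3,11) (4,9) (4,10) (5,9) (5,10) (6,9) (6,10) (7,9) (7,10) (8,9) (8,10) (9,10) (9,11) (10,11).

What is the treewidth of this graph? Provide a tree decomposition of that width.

Treewidth 3.
One such decomposition:
Bags: B1 = {3, 9, 10, 11}  B2 = {3, 6, 9, 10}  B3 = {2, 3, 9, 10}  B4 = {1, 9, 10, 11}  B5 = {3, 5, 9, 10}  B6 = {1, 4, 9, 10}  B7 = {1, 7, 9, 10}  B8 = {3, 8, 9, 10}
Tree: B1–B2, B2–B3, B1–B4, B2–B5, B4–B6, B4–B7, B2–B8

Each bag holds 4 vertices, so the decomposition has width 3, which upper-bounds the treewidth. Conversely, {1, 9, 10, 11} is a clique of size 4, and the vertices of any clique must share a bag in every tree decomposition; so some bag has ≥ 4 vertices and tw(G) ≥ 3. Hence tw(G) = 3 exactly.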